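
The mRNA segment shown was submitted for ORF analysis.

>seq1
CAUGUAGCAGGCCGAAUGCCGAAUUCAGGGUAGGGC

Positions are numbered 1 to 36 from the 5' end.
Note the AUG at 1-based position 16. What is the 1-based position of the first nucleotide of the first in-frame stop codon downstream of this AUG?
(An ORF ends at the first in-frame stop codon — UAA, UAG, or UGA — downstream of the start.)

31

Codons from position 16: AUG (16–18), CCG (19–21), AAU (22–24), UCA (25–27), GGG (28–30), UAG (31–33).
UAG is a stop codon; it begins at position 31.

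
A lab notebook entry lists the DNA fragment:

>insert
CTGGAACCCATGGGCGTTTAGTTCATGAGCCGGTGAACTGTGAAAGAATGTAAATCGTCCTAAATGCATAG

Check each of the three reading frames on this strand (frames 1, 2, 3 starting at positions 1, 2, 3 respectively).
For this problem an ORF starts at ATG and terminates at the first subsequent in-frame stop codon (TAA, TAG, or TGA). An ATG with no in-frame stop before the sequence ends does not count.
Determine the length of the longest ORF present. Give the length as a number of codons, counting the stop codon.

Frame 1: CTG GAA CCC ATG GGC GTT TAG TTC ATG AGC CGG TGA ACT GTG AAA GAA TGT AAA TCG TCC TAA ATG CAT — ATG at 10, stop TAG at 19 → 12 nt; ATG at 25, stop TGA at 34 → 12 nt.
Frame 2: TGG AAC CCA TGG GCG TTT AGT TCA TGA GCC GGT GAA CTG TGA AAG AAT GTA AAT CGT CCT AAA TGC ATA — no ATG→stop ORF.
Frame 3: GGA ACC CAT GGG CGT TTA GTT CAT GAG CCG GTG AAC TGT GAA AGA ATG TAA ATC GTC CTA AAT GCA TAG — ATG at 48, stop TAA at 51 → 6 nt.
Longest: frame 1, positions 10–21, 12 nt = 4 codons = 3 aa. → 4 codons.

4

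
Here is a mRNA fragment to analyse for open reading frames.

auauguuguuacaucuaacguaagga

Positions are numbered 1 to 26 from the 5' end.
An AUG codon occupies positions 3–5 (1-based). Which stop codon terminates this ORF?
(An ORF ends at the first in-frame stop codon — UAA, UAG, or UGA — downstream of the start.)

Codons from position 3: AUG (3–5), UUG (6–8), UUA (9–11), CAU (12–14), CUA (15–17), ACG (18–20), UAA (21–23).
The first in-frame stop codon is UAA.

UAA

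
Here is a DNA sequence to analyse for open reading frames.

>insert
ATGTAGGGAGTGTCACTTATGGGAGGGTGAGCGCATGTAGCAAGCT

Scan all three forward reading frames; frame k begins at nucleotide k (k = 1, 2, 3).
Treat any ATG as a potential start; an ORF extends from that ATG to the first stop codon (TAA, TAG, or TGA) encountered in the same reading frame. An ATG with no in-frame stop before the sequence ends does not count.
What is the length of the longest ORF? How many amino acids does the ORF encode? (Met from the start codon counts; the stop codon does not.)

Frame 1: ATG TAG GGA GTG TCA CTT ATG GGA GGG TGA GCG CAT GTA GCA AGC — ATG at 1, stop TAG at 4 → 6 nt; ATG at 19, stop TGA at 28 → 12 nt.
Frame 2: TGT AGG GAG TGT CAC TTA TGG GAG GGT GAG CGC ATG TAG CAA GCT — ATG at 35, stop TAG at 38 → 6 nt.
Frame 3: GTA GGG AGT GTC ACT TAT GGG AGG GTG AGC GCA TGT AGC AAG — no ATG→stop ORF.
Longest: frame 1, positions 19–30, 12 nt = 4 codons = 3 aa. → 3 amino acids.

3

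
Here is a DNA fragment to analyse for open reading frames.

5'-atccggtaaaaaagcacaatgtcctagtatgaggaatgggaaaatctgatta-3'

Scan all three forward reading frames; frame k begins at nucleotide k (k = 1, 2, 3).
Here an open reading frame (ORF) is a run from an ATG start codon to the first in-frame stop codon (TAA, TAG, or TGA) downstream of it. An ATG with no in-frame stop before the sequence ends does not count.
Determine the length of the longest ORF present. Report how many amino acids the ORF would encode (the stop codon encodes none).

6

Frame 1: ATC CGG TAA AAA AGC ACA ATG TCC TAG TAT GAG GAA TGG GAA AAT CTG ATT — ATG at 19, stop TAG at 25 → 9 nt.
Frame 2: TCC GGT AAA AAA GCA CAA TGT CCT AGT ATG AGG AAT GGG AAA ATC TGA TTA — ATG at 29, stop TGA at 47 → 21 nt.
Frame 3: CCG GTA AAA AAG CAC AAT GTC CTA GTA TGA GGA ATG GGA AAA TCT GAT — no ATG→stop ORF.
Longest: frame 2, positions 29–49, 21 nt = 7 codons = 6 aa. → 6 amino acids.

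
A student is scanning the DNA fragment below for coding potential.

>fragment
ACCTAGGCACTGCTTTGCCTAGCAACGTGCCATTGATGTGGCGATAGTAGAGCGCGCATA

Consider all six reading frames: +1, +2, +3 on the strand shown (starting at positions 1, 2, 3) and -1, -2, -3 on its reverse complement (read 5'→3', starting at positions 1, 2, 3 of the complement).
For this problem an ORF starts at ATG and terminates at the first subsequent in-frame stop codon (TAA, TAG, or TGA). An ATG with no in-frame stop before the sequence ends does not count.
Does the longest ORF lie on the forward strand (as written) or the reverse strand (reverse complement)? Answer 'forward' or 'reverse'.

reverse

Reverse complement (5'→3'): TATGCGCGCTCTACTATCGCCACATCAATGGCACGTTGCTAGGCAAAGCAGTGCCTAGGT
Frame +1: ACC TAG GCA CTG CTT TGC CTA GCA ACG TGC CAT TGA TGT GGC GAT AGT AGA GCG CGC ATA — no ATG→stop ORF.
Frame +2: CCT AGG CAC TGC TTT GCC TAG CAA CGT GCC ATT GAT GTG GCG ATA GTA GAG CGC GCA — no ATG→stop ORF.
Frame +3: CTA GGC ACT GCT TTG CCT AGC AAC GTG CCA TTG ATG TGG CGA TAG TAG AGC GCG CAT — ATG at 36, stop TAG at 45 → 12 nt.
Frame -1: TAT GCG CGC TCT ACT ATC GCC ACA TCA ATG GCA CGT TGC TAG GCA AAG CAG TGC CTA GGT — ATG at 28, stop TAG at 40 → 15 nt.
Frame -2: ATG CGC GCT CTA CTA TCG CCA CAT CAA TGG CAC GTT GCT AGG CAA AGC AGT GCC TAG — ATG at 2, stop TAG at 56 → 57 nt.
Frame -3: TGC GCG CTC TAC TAT CGC CAC ATC AAT GGC ACG TTG CTA GGC AAA GCA GTG CCT AGG — no ATG→stop ORF.
Forward-strand max 12 nt; reverse-strand max 57 nt. The reverse strand has the longer ORF.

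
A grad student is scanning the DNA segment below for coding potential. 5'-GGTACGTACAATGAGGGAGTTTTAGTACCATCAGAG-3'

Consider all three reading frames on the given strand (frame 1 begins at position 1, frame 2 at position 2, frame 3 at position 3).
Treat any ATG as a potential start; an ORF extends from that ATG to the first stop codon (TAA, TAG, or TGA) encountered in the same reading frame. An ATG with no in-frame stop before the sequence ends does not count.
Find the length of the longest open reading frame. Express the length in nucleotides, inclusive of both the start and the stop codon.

15

Frame 1: GGT ACG TAC AAT GAG GGA GTT TTA GTA CCA TCA GAG — no ATG→stop ORF.
Frame 2: GTA CGT ACA ATG AGG GAG TTT TAG TAC CAT CAG — ATG at 11, stop TAG at 23 → 15 nt.
Frame 3: TAC GTA CAA TGA GGG AGT TTT AGT ACC ATC AGA — no ATG→stop ORF.
Longest: frame 2, positions 11–25, 15 nt = 5 codons = 4 aa. → 15 nucleotides.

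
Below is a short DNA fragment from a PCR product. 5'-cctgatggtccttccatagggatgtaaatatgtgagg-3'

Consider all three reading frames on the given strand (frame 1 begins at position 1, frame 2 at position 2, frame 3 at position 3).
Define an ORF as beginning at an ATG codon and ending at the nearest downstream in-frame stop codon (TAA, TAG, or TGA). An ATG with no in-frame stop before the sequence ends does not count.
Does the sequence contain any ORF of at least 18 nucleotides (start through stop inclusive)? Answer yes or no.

Frame 1: CCT GAT GGT CCT TCC ATA GGG ATG TAA ATA TGT GAG — ATG at 22, stop TAA at 25 → 6 nt.
Frame 2: CTG ATG GTC CTT CCA TAG GGA TGT AAA TAT GTG AGG — ATG at 5, stop TAG at 17 → 15 nt.
Frame 3: TGA TGG TCC TTC CAT AGG GAT GTA AAT ATG TGA — ATG at 30, stop TGA at 33 → 6 nt.
Largest ORF found is 15 nucleotides < 18, so no.

no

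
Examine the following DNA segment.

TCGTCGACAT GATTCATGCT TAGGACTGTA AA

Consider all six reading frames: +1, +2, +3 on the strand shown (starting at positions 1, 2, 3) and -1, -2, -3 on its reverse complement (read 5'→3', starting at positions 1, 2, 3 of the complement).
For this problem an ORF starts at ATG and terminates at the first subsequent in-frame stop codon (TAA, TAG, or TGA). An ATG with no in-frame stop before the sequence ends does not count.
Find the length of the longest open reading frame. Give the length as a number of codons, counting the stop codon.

5

Reverse complement (5'→3'): TTTACAGTCCTAAGCATGAATCATGTCGACGA
Frame +1: TCG TCG ACA TGA TTC ATG CTT AGG ACT GTA — no ATG→stop ORF.
Frame +2: CGT CGA CAT GAT TCA TGC TTA GGA CTG TAA — no ATG→stop ORF.
Frame +3: GTC GAC ATG ATT CAT GCT TAG GAC TGT AAA — ATG at 9, stop TAG at 21 → 15 nt.
Frame -1: TTT ACA GTC CTA AGC ATG AAT CAT GTC GAC — no ATG→stop ORF.
Frame -2: TTA CAG TCC TAA GCA TGA ATC ATG TCG ACG — no ATG→stop ORF.
Frame -3: TAC AGT CCT AAG CAT GAA TCA TGT CGA CGA — no ATG→stop ORF.
Longest: frame +3, positions 9–23, 15 nt = 5 codons = 4 aa. → 5 codons.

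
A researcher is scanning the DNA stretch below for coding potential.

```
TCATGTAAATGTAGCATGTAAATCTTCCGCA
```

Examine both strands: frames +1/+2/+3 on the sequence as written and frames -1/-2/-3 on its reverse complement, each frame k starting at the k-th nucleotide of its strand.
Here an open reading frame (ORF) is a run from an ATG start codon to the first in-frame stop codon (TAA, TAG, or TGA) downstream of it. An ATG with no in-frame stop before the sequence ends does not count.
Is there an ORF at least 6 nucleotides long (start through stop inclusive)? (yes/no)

Reverse complement (5'→3'): TGCGGAAGATTTACATGCTACATTTACATGA
Frame +1: TCA TGT AAA TGT AGC ATG TAA ATC TTC CGC — ATG at 16, stop TAA at 19 → 6 nt.
Frame +2: CAT GTA AAT GTA GCA TGT AAA TCT TCC GCA — no ATG→stop ORF.
Frame +3: ATG TAA ATG TAG CAT GTA AAT CTT CCG — ATG at 3, stop TAA at 6 → 6 nt; ATG at 9, stop TAG at 12 → 6 nt.
Frame -1: TGC GGA AGA TTT ACA TGC TAC ATT TAC ATG — no ATG→stop ORF.
Frame -2: GCG GAA GAT TTA CAT GCT ACA TTT ACA TGA — no ATG→stop ORF.
Frame -3: CGG AAG ATT TAC ATG CTA CAT TTA CAT — no ATG→stop ORF.
Frame +1 has an ORF of 6 nucleotides (positions 16–21) ≥ 6, so yes.

yes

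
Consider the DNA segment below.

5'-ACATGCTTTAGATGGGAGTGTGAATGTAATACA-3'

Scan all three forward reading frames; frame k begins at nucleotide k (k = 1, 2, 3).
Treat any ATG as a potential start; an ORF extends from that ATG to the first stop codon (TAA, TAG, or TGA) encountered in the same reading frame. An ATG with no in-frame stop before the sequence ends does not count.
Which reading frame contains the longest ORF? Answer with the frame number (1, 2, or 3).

Frame 1: ACA TGC TTT AGA TGG GAG TGT GAA TGT AAT ACA — no ATG→stop ORF.
Frame 2: CAT GCT TTA GAT GGG AGT GTG AAT GTA ATA — no ATG→stop ORF.
Frame 3: ATG CTT TAG ATG GGA GTG TGA ATG TAA TAC — ATG at 3, stop TAG at 9 → 9 nt; ATG at 12, stop TGA at 21 → 12 nt; ATG at 24, stop TAA at 27 → 6 nt.
Longest ORF is 12 nt in frame 3 (positions 12–23).

3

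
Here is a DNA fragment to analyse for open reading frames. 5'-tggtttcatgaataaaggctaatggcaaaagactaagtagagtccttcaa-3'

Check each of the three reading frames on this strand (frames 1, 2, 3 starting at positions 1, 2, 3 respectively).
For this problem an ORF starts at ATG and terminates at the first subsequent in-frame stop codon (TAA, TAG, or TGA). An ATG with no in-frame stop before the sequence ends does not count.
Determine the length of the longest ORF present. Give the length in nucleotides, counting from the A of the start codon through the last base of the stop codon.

15

Frame 1: TGG TTT CAT GAA TAA AGG CTA ATG GCA AAA GAC TAA GTA GAG TCC TTC — ATG at 22, stop TAA at 34 → 15 nt.
Frame 2: GGT TTC ATG AAT AAA GGC TAA TGG CAA AAG ACT AAG TAG AGT CCT TCA — ATG at 8, stop TAA at 20 → 15 nt.
Frame 3: GTT TCA TGA ATA AAG GCT AAT GGC AAA AGA CTA AGT AGA GTC CTT CAA — no ATG→stop ORF.
Longest: frame 1, positions 22–36, 15 nt = 5 codons = 4 aa. → 15 nucleotides.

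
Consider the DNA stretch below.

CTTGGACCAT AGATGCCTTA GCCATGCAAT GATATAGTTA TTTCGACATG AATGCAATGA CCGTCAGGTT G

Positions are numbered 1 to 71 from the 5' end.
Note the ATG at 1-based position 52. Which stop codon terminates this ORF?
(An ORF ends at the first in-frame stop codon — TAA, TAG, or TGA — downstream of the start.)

TGA

Codons from position 52: ATG (52–54), CAA (55–57), TGA (58–60).
The first in-frame stop codon is TGA.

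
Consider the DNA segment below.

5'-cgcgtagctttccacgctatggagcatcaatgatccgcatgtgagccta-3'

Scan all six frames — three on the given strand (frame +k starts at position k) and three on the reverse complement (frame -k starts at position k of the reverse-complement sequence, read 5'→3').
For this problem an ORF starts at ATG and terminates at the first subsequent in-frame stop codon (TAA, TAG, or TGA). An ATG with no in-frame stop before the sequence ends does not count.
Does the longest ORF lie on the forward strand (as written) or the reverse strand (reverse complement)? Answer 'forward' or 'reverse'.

reverse

Reverse complement (5'→3'): TAGGCTCACATGCGGATCATTGATGCTCCATAGCGTGGAAAGCTACGCG
Frame +1: CGC GTA GCT TTC CAC GCT ATG GAG CAT CAA TGA TCC GCA TGT GAG CCT — ATG at 19, stop TGA at 31 → 15 nt.
Frame +2: GCG TAG CTT TCC ACG CTA TGG AGC ATC AAT GAT CCG CAT GTG AGC CTA — no ATG→stop ORF.
Frame +3: CGT AGC TTT CCA CGC TAT GGA GCA TCA ATG ATC CGC ATG TGA GCC — ATG at 30, stop TGA at 42 → 15 nt; ATG at 39, stop TGA at 42 → 6 nt.
Frame -1: TAG GCT CAC ATG CGG ATC ATT GAT GCT CCA TAG CGT GGA AAG CTA CGC — ATG at 10, stop TAG at 31 → 24 nt.
Frame -2: AGG CTC ACA TGC GGA TCA TTG ATG CTC CAT AGC GTG GAA AGC TAC GCG — no ATG→stop ORF.
Frame -3: GGC TCA CAT GCG GAT CAT TGA TGC TCC ATA GCG TGG AAA GCT ACG — no ATG→stop ORF.
Forward-strand max 15 nt; reverse-strand max 24 nt. The reverse strand has the longer ORF.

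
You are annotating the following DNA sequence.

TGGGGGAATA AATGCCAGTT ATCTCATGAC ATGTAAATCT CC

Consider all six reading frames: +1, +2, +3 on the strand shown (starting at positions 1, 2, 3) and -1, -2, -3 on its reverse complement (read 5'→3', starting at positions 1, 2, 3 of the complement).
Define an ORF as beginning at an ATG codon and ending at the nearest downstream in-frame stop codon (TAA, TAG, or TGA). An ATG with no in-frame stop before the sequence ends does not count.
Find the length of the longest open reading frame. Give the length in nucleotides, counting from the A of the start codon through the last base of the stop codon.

18

Reverse complement (5'→3'): GGAGATTTACATGTCATGAGATAACTGGCATTTATTCCCCCA
Frame +1: TGG GGG AAT AAA TGC CAG TTA TCT CAT GAC ATG TAA ATC TCC — ATG at 31, stop TAA at 34 → 6 nt.
Frame +2: GGG GGA ATA AAT GCC AGT TAT CTC ATG ACA TGT AAA TCT — no ATG→stop ORF.
Frame +3: GGG GAA TAA ATG CCA GTT ATC TCA TGA CAT GTA AAT CTC — ATG at 12, stop TGA at 27 → 18 nt.
Frame -1: GGA GAT TTA CAT GTC ATG AGA TAA CTG GCA TTT ATT CCC CCA — ATG at 16, stop TAA at 22 → 9 nt.
Frame -2: GAG ATT TAC ATG TCA TGA GAT AAC TGG CAT TTA TTC CCC — ATG at 11, stop TGA at 17 → 9 nt.
Frame -3: AGA TTT ACA TGT CAT GAG ATA ACT GGC ATT TAT TCC CCC — no ATG→stop ORF.
Longest: frame +3, positions 12–29, 18 nt = 6 codons = 5 aa. → 18 nucleotides.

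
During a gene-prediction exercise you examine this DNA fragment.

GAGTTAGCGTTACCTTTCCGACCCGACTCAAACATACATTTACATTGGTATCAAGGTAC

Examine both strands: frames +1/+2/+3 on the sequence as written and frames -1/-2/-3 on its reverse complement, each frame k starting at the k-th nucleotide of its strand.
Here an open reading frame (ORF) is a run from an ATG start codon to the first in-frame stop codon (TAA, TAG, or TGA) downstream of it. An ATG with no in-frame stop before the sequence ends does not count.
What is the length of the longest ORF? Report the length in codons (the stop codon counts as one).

Reverse complement (5'→3'): GTACCTTGATACCAATGTAAATGTATGTTTGAGTCGGGTCGGAAAGGTAACGCTAACTC
Frame +1: GAG TTA GCG TTA CCT TTC CGA CCC GAC TCA AAC ATA CAT TTA CAT TGG TAT CAA GGT — no ATG→stop ORF.
Frame +2: AGT TAG CGT TAC CTT TCC GAC CCG ACT CAA ACA TAC ATT TAC ATT GGT ATC AAG GTA — no ATG→stop ORF.
Frame +3: GTT AGC GTT ACC TTT CCG ACC CGA CTC AAA CAT ACA TTT ACA TTG GTA TCA AGG TAC — no ATG→stop ORF.
Frame -1: GTA CCT TGA TAC CAA TGT AAA TGT ATG TTT GAG TCG GGT CGG AAA GGT AAC GCT AAC — no ATG→stop ORF.
Frame -2: TAC CTT GAT ACC AAT GTA AAT GTA TGT TTG AGT CGG GTC GGA AAG GTA ACG CTA ACT — no ATG→stop ORF.
Frame -3: ACC TTG ATA CCA ATG TAA ATG TAT GTT TGA GTC GGG TCG GAA AGG TAA CGC TAA CTC — ATG at 15, stop TAA at 18 → 6 nt; ATG at 21, stop TGA at 30 → 12 nt.
Longest: frame -3, positions 21–32, 12 nt = 4 codons = 3 aa. → 4 codons.

4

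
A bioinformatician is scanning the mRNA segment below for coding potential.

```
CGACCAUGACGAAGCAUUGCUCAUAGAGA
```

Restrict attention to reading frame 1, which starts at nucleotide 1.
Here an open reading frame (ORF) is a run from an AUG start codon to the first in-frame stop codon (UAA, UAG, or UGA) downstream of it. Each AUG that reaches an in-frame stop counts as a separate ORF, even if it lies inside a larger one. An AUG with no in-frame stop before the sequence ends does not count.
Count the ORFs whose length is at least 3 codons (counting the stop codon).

Frame 1: CGA CCA UGA CGA AGC AUU GCU CAU AGA — no AUG→stop ORF.
No ORF reaches 3 codons. Count = 0.

0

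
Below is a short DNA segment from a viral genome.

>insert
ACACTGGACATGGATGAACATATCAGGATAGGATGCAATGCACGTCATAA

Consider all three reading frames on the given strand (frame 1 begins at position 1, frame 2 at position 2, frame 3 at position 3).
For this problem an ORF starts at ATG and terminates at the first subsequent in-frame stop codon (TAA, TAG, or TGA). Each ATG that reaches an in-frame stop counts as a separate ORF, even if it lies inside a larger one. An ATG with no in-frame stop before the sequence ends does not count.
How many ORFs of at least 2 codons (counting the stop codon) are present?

Frame 1: ACA CTG GAC ATG GAT GAA CAT ATC AGG ATA GGA TGC AAT GCA CGT CAT — no ATG→stop ORF.
Frame 2: CAC TGG ACA TGG ATG AAC ATA TCA GGA TAG GAT GCA ATG CAC GTC ATA — ATG at 14, stop TAG at 29 → 18 nt.
Frame 3: ACT GGA CAT GGA TGA ACA TAT CAG GAT AGG ATG CAA TGC ACG TCA TAA — ATG at 33, stop TAA at 48 → 18 nt.
ORFs ≥ 2 codons: frame 2 14–31 (6 codons), frame 3 33–50 (6 codons). Count = 2.

2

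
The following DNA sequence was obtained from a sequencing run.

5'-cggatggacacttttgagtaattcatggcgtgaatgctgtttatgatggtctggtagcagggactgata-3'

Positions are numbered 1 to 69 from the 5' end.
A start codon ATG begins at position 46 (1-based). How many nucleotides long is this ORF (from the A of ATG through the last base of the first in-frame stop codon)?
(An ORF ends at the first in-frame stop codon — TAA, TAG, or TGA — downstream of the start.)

12

Codons from position 46: ATG (46–48), GTC (49–51), TGG (52–54), TAG (55–57).
TAG is the first in-frame stop; ORF spans 46–57, 12 nucleotides.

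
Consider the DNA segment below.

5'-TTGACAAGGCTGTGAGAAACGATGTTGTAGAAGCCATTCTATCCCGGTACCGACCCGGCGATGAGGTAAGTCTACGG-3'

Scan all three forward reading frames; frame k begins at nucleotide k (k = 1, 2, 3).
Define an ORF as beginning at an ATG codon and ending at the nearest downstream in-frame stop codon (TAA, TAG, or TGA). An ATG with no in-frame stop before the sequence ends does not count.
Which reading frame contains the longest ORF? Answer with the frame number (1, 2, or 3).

1

Frame 1: TTG ACA AGG CTG TGA GAA ACG ATG TTG TAG AAG CCA TTC TAT CCC GGT ACC GAC CCG GCG ATG AGG TAA GTC TAC — ATG at 22, stop TAG at 28 → 9 nt; ATG at 61, stop TAA at 67 → 9 nt.
Frame 2: TGA CAA GGC TGT GAG AAA CGA TGT TGT AGA AGC CAT TCT ATC CCG GTA CCG ACC CGG CGA TGA GGT AAG TCT ACG — no ATG→stop ORF.
Frame 3: GAC AAG GCT GTG AGA AAC GAT GTT GTA GAA GCC ATT CTA TCC CGG TAC CGA CCC GGC GAT GAG GTA AGT CTA CGG — no ATG→stop ORF.
Longest ORF is 9 nt in frame 1 (positions 22–30).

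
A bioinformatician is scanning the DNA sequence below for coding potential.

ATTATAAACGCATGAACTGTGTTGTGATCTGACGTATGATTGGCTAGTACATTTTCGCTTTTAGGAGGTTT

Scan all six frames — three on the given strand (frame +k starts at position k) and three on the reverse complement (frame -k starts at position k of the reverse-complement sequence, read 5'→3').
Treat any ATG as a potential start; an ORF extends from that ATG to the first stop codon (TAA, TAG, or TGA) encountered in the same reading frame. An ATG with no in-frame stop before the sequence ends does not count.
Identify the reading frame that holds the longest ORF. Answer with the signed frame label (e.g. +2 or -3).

Reverse complement (5'→3'): AAACCTCCTAAAAGCGAAAATGTACTAGCCAATCATACGTCAGATCACAACACAGTTCATGCGTTTATAAT
Frame +1: ATT ATA AAC GCA TGA ACT GTG TTG TGA TCT GAC GTA TGA TTG GCT AGT ACA TTT TCG CTT TTA GGA GGT — no ATG→stop ORF.
Frame +2: TTA TAA ACG CAT GAA CTG TGT TGT GAT CTG ACG TAT GAT TGG CTA GTA CAT TTT CGC TTT TAG GAG GTT — no ATG→stop ORF.
Frame +3: TAT AAA CGC ATG AAC TGT GTT GTG ATC TGA CGT ATG ATT GGC TAG TAC ATT TTC GCT TTT AGG AGG TTT — ATG at 12, stop TGA at 30 → 21 nt; ATG at 36, stop TAG at 45 → 12 nt.
Frame -1: AAA CCT CCT AAA AGC GAA AAT GTA CTA GCC AAT CAT ACG TCA GAT CAC AAC ACA GTT CAT GCG TTT ATA — no ATG→stop ORF.
Frame -2: AAC CTC CTA AAA GCG AAA ATG TAC TAG CCA ATC ATA CGT CAG ATC ACA ACA CAG TTC ATG CGT TTA TAA — ATG at 20, stop TAG at 26 → 9 nt; ATG at 59, stop TAA at 68 → 12 nt.
Frame -3: ACC TCC TAA AAG CGA AAA TGT ACT AGC CAA TCA TAC GTC AGA TCA CAA CAC AGT TCA TGC GTT TAT AAT — no ATG→stop ORF.
Longest ORF is 21 nt in frame +3 (positions 12–32).

+3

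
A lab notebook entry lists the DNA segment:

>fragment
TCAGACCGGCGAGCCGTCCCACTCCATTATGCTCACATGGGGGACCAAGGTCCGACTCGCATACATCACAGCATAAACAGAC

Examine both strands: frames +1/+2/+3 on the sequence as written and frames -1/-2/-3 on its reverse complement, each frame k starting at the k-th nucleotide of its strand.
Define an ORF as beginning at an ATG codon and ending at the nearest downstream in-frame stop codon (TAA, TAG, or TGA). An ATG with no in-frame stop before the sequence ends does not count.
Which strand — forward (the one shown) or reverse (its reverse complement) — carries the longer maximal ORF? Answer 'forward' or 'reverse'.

Reverse complement (5'→3'): GTCTGTTTATGCTGTGATGTATGCGAGTCGGACCTTGGTCCCCCATGTGAGCATAATGGAGTGGGACGGCTCGCCGGTCTGA
Frame +1: TCA GAC CGG CGA GCC GTC CCA CTC CAT TAT GCT CAC ATG GGG GAC CAA GGT CCG ACT CGC ATA CAT CAC AGC ATA AAC AGA — no ATG→stop ORF.
Frame +2: CAG ACC GGC GAG CCG TCC CAC TCC ATT ATG CTC ACA TGG GGG ACC AAG GTC CGA CTC GCA TAC ATC ACA GCA TAA ACA GAC — ATG at 29, stop TAA at 74 → 48 nt.
Frame +3: AGA CCG GCG AGC CGT CCC ACT CCA TTA TGC TCA CAT GGG GGA CCA AGG TCC GAC TCG CAT ACA TCA CAG CAT AAA CAG — no ATG→stop ORF.
Frame -1: GTC TGT TTA TGC TGT GAT GTA TGC GAG TCG GAC CTT GGT CCC CCA TGT GAG CAT AAT GGA GTG GGA CGG CTC GCC GGT CTG — no ATG→stop ORF.
Frame -2: TCT GTT TAT GCT GTG ATG TAT GCG AGT CGG ACC TTG GTC CCC CAT GTG AGC ATA ATG GAG TGG GAC GGC TCG CCG GTC TGA — ATG at 17, stop TGA at 80 → 66 nt; ATG at 56, stop TGA at 80 → 27 nt.
Frame -3: CTG TTT ATG CTG TGA TGT ATG CGA GTC GGA CCT TGG TCC CCC ATG TGA GCA TAA TGG AGT GGG ACG GCT CGC CGG TCT — ATG at 9, stop TGA at 15 → 9 nt; ATG at 21, stop TGA at 48 → 30 nt; ATG at 45, stop TGA at 48 → 6 nt.
Forward-strand max 48 nt; reverse-strand max 66 nt. The reverse strand has the longer ORF.

reverse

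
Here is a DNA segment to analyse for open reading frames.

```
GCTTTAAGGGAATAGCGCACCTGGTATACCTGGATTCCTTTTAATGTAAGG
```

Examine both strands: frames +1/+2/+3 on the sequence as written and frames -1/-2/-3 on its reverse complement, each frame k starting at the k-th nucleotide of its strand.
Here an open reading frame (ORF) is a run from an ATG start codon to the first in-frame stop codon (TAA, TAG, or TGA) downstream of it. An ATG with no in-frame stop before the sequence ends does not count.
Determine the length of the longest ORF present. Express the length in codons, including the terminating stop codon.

2

Reverse complement (5'→3'): CCTTACATTAAAAGGAATCCAGGTATACCAGGTGCGCTATTCCCTTAAAGC
Frame +1: GCT TTA AGG GAA TAG CGC ACC TGG TAT ACC TGG ATT CCT TTT AAT GTA AGG — no ATG→stop ORF.
Frame +2: CTT TAA GGG AAT AGC GCA CCT GGT ATA CCT GGA TTC CTT TTA ATG TAA — ATG at 44, stop TAA at 47 → 6 nt.
Frame +3: TTT AAG GGA ATA GCG CAC CTG GTA TAC CTG GAT TCC TTT TAA TGT AAG — no ATG→stop ORF.
Frame -1: CCT TAC ATT AAA AGG AAT CCA GGT ATA CCA GGT GCG CTA TTC CCT TAA AGC — no ATG→stop ORF.
Frame -2: CTT ACA TTA AAA GGA ATC CAG GTA TAC CAG GTG CGC TAT TCC CTT AAA — no ATG→stop ORF.
Frame -3: TTA CAT TAA AAG GAA TCC AGG TAT ACC AGG TGC GCT ATT CCC TTA AAG — no ATG→stop ORF.
Longest: frame +2, positions 44–49, 6 nt = 2 codons = 1 aa. → 2 codons.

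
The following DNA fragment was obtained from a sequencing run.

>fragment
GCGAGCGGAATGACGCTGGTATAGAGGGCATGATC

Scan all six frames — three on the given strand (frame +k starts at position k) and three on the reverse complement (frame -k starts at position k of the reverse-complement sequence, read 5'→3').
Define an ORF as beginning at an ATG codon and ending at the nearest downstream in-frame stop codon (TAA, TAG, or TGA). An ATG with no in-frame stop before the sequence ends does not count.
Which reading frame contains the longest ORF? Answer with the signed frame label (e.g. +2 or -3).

+1

Reverse complement (5'→3'): GATCATGCCCTCTATACCAGCGTCATTCCGCTCGC
Frame +1: GCG AGC GGA ATG ACG CTG GTA TAG AGG GCA TGA — ATG at 10, stop TAG at 22 → 15 nt.
Frame +2: CGA GCG GAA TGA CGC TGG TAT AGA GGG CAT GAT — no ATG→stop ORF.
Frame +3: GAG CGG AAT GAC GCT GGT ATA GAG GGC ATG ATC — no ATG→stop ORF.
Frame -1: GAT CAT GCC CTC TAT ACC AGC GTC ATT CCG CTC — no ATG→stop ORF.
Frame -2: ATC ATG CCC TCT ATA CCA GCG TCA TTC CGC TCG — no ATG→stop ORF.
Frame -3: TCA TGC CCT CTA TAC CAG CGT CAT TCC GCT CGC — no ATG→stop ORF.
Longest ORF is 15 nt in frame +1 (positions 10–24).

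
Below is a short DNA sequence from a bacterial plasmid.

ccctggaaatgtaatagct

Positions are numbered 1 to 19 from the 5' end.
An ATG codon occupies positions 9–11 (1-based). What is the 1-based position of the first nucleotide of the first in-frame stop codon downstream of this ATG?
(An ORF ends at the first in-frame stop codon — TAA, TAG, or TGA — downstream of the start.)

12

Codons from position 9: ATG (9–11), TAA (12–14).
TAA is a stop codon; it begins at position 12.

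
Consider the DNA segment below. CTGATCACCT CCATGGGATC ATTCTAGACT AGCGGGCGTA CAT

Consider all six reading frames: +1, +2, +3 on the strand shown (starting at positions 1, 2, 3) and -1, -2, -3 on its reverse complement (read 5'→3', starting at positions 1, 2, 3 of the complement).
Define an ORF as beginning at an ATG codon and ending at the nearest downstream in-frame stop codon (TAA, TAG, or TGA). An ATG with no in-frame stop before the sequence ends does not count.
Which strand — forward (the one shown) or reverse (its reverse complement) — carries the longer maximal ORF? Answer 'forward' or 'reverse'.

Reverse complement (5'→3'): ATGTACGCCCGCTAGTCTAGAATGATCCCATGGAGGTGATCAG
Frame +1: CTG ATC ACC TCC ATG GGA TCA TTC TAG ACT AGC GGG CGT ACA — ATG at 13, stop TAG at 25 → 15 nt.
Frame +2: TGA TCA CCT CCA TGG GAT CAT TCT AGA CTA GCG GGC GTA CAT — no ATG→stop ORF.
Frame +3: GAT CAC CTC CAT GGG ATC ATT CTA GAC TAG CGG GCG TAC — no ATG→stop ORF.
Frame -1: ATG TAC GCC CGC TAG TCT AGA ATG ATC CCA TGG AGG TGA TCA — ATG at 1, stop TAG at 13 → 15 nt; ATG at 22, stop TGA at 37 → 18 nt.
Frame -2: TGT ACG CCC GCT AGT CTA GAA TGA TCC CAT GGA GGT GAT CAG — no ATG→stop ORF.
Frame -3: GTA CGC CCG CTA GTC TAG AAT GAT CCC ATG GAG GTG ATC — no ATG→stop ORF.
Forward-strand max 15 nt; reverse-strand max 18 nt. The reverse strand has the longer ORF.

reverse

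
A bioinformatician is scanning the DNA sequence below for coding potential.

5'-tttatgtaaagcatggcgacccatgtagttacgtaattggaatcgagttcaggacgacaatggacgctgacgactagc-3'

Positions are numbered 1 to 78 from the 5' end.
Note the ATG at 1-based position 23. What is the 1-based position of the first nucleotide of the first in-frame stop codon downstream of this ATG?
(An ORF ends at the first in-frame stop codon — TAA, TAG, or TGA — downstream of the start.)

26

Codons from position 23: ATG (23–25), TAG (26–28).
TAG is a stop codon; it begins at position 26.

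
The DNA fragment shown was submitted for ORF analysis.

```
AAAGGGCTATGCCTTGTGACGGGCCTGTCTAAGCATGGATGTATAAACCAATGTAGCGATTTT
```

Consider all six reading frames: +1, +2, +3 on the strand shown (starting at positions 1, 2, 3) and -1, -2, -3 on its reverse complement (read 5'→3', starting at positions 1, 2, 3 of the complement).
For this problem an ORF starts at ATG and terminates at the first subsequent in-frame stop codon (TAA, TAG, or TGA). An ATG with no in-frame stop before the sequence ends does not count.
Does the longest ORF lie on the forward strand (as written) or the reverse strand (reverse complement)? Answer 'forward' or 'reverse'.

Reverse complement (5'→3'): AAAATCGCTACATTGGTTTATACATCCATGCTTAGACAGGCCCGTCACAAGGCATAGCCCTTT
Frame +1: AAA GGG CTA TGC CTT GTG ACG GGC CTG TCT AAG CAT GGA TGT ATA AAC CAA TGT AGC GAT TTT — no ATG→stop ORF.
Frame +2: AAG GGC TAT GCC TTG TGA CGG GCC TGT CTA AGC ATG GAT GTA TAA ACC AAT GTA GCG ATT — ATG at 35, stop TAA at 44 → 12 nt.
Frame +3: AGG GCT ATG CCT TGT GAC GGG CCT GTC TAA GCA TGG ATG TAT AAA CCA ATG TAG CGA TTT — ATG at 9, stop TAA at 30 → 24 nt; ATG at 39, stop TAG at 54 → 18 nt; ATG at 51, stop TAG at 54 → 6 nt.
Frame -1: AAA ATC GCT ACA TTG GTT TAT ACA TCC ATG CTT AGA CAG GCC CGT CAC AAG GCA TAG CCC TTT — ATG at 28, stop TAG at 55 → 30 nt.
Frame -2: AAA TCG CTA CAT TGG TTT ATA CAT CCA TGC TTA GAC AGG CCC GTC ACA AGG CAT AGC CCT — no ATG→stop ORF.
Frame -3: AAT CGC TAC ATT GGT TTA TAC ATC CAT GCT TAG ACA GGC CCG TCA CAA GGC ATA GCC CTT — no ATG→stop ORF.
Forward-strand max 24 nt; reverse-strand max 30 nt. The reverse strand has the longer ORF.

reverse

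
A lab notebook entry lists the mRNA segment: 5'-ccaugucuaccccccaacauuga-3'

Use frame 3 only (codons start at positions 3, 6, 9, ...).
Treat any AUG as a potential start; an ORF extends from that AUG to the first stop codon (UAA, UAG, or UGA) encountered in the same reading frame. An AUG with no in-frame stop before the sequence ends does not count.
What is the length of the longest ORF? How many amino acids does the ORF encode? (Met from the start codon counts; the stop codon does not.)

6

Frame 3: AUG UCU ACC CCC CAA CAU UGA — AUG at 3, stop UGA at 21 → 21 nt.
Longest: frame 3, positions 3–23, 21 nt = 7 codons = 6 aa. → 6 amino acids.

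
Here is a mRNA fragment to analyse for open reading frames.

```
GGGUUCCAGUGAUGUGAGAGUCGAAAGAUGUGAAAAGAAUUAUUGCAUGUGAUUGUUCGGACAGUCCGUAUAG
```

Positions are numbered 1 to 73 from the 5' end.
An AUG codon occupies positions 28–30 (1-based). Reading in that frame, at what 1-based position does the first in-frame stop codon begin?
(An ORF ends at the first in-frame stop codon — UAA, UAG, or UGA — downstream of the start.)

31

Codons from position 28: AUG (28–30), UGA (31–33).
UGA is a stop codon; it begins at position 31.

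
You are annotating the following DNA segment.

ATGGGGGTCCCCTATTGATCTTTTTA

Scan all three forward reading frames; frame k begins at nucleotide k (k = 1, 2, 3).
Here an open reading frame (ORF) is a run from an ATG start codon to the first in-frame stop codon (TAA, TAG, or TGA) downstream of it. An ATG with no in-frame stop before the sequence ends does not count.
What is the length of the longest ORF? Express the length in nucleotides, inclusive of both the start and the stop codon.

Frame 1: ATG GGG GTC CCC TAT TGA TCT TTT — ATG at 1, stop TGA at 16 → 18 nt.
Frame 2: TGG GGG TCC CCT ATT GAT CTT TTT — no ATG→stop ORF.
Frame 3: GGG GGT CCC CTA TTG ATC TTT TTA — no ATG→stop ORF.
Longest: frame 1, positions 1–18, 18 nt = 6 codons = 5 aa. → 18 nucleotides.

18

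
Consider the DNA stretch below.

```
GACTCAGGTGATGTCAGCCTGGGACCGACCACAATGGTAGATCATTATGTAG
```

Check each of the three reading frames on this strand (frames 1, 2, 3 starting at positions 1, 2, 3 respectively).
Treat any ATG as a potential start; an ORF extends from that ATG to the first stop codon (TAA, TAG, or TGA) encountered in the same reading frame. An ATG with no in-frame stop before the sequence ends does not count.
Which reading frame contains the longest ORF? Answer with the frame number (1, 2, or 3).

Frame 1: GAC TCA GGT GAT GTC AGC CTG GGA CCG ACC ACA ATG GTA GAT CAT TAT GTA — no ATG→stop ORF.
Frame 2: ACT CAG GTG ATG TCA GCC TGG GAC CGA CCA CAA TGG TAG ATC ATT ATG TAG — ATG at 11, stop TAG at 38 → 30 nt; ATG at 47, stop TAG at 50 → 6 nt.
Frame 3: CTC AGG TGA TGT CAG CCT GGG ACC GAC CAC AAT GGT AGA TCA TTA TGT — no ATG→stop ORF.
Longest ORF is 30 nt in frame 2 (positions 11–40).

2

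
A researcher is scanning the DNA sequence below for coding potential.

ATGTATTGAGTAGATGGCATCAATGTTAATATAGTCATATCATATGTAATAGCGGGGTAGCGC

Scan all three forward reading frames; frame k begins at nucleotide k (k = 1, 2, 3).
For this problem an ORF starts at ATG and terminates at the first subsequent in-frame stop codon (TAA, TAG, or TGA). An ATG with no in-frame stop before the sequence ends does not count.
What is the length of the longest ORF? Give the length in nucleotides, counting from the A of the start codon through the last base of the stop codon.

Frame 1: ATG TAT TGA GTA GAT GGC ATC AAT GTT AAT ATA GTC ATA TCA TAT GTA ATA GCG GGG TAG CGC — ATG at 1, stop TGA at 7 → 9 nt.
Frame 2: TGT ATT GAG TAG ATG GCA TCA ATG TTA ATA TAG TCA TAT CAT ATG TAA TAG CGG GGT AGC — ATG at 14, stop TAG at 32 → 21 nt; ATG at 23, stop TAG at 32 → 12 nt; ATG at 44, stop TAA at 47 → 6 nt.
Frame 3: GTA TTG AGT AGA TGG CAT CAA TGT TAA TAT AGT CAT ATC ATA TGT AAT AGC GGG GTA GCG — no ATG→stop ORF.
Longest: frame 2, positions 14–34, 21 nt = 7 codons = 6 aa. → 21 nucleotides.

21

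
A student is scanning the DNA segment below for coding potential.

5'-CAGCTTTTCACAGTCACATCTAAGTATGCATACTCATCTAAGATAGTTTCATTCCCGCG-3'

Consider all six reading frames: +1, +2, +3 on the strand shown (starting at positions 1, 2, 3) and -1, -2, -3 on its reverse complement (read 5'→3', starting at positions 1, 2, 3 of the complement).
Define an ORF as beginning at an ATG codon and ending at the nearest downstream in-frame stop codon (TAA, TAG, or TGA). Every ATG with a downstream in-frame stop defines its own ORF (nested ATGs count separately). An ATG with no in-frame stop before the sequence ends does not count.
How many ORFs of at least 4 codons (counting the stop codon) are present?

Reverse complement (5'→3'): CGCGGGAATGAAACTATCTTAGATGAGTATGCATACTTAGATGTGACTGTGAAAAGCTG
Frame +1: CAG CTT TTC ACA GTC ACA TCT AAG TAT GCA TAC TCA TCT AAG ATA GTT TCA TTC CCG — no ATG→stop ORF.
Frame +2: AGC TTT TCA CAG TCA CAT CTA AGT ATG CAT ACT CAT CTA AGA TAG TTT CAT TCC CGC — ATG at 26, stop TAG at 44 → 21 nt.
Frame +3: GCT TTT CAC AGT CAC ATC TAA GTA TGC ATA CTC ATC TAA GAT AGT TTC ATT CCC GCG — no ATG→stop ORF.
Frame -1: CGC GGG AAT GAA ACT ATC TTA GAT GAG TAT GCA TAC TTA GAT GTG ACT GTG AAA AGC — no ATG→stop ORF.
Frame -2: GCG GGA ATG AAA CTA TCT TAG ATG AGT ATG CAT ACT TAG ATG TGA CTG TGA AAA GCT — ATG at 8, stop TAG at 20 → 15 nt; ATG at 23, stop TAG at 38 → 18 nt; ATG at 29, stop TAG at 38 → 12 nt; ATG at 41, stop TGA at 44 → 6 nt.
Frame -3: CGG GAA TGA AAC TAT CTT AGA TGA GTA TGC ATA CTT AGA TGT GAC TGT GAA AAG CTG — no ATG→stop ORF.
ORFs ≥ 4 codons: frame +2 26–46 (7 codons), frame -2 8–22 (5 codons), frame -2 23–40 (6 codons), frame -2 29–40 (4 codons). Count = 4.

4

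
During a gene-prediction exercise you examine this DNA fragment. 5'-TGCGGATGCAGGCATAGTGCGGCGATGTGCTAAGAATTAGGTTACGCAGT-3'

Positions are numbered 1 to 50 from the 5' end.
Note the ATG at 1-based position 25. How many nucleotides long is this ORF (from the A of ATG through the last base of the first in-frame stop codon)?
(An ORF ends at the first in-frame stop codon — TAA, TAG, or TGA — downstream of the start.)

Codons from position 25: ATG (25–27), TGC (28–30), TAA (31–33).
TAA is the first in-frame stop; ORF spans 25–33, 9 nucleotides.

9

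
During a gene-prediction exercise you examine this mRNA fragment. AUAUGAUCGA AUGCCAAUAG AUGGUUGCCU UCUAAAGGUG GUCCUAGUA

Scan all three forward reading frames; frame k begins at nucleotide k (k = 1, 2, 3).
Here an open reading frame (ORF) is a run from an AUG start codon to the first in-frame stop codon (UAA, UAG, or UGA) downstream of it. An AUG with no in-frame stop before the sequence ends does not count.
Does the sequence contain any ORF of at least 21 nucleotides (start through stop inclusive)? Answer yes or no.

Frame 1: AUA UGA UCG AAU GCC AAU AGA UGG UUG CCU UCU AAA GGU GGU CCU AGU — no AUG→stop ORF.
Frame 2: UAU GAU CGA AUG CCA AUA GAU GGU UGC CUU CUA AAG GUG GUC CUA GUA — no AUG→stop ORF.
Frame 3: AUG AUC GAA UGC CAA UAG AUG GUU GCC UUC UAA AGG UGG UCC UAG — AUG at 3, stop UAG at 18 → 18 nt; AUG at 21, stop UAA at 33 → 15 nt.
Largest ORF found is 18 nucleotides < 21, so no.

no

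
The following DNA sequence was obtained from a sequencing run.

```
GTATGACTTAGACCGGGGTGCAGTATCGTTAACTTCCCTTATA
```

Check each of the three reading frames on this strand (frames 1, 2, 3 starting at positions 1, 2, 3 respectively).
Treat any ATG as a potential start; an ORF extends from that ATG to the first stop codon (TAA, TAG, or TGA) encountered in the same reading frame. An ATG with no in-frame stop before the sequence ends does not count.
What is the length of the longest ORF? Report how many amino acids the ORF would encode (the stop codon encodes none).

2

Frame 1: GTA TGA CTT AGA CCG GGG TGC AGT ATC GTT AAC TTC CCT TAT — no ATG→stop ORF.
Frame 2: TAT GAC TTA GAC CGG GGT GCA GTA TCG TTA ACT TCC CTT ATA — no ATG→stop ORF.
Frame 3: ATG ACT TAG ACC GGG GTG CAG TAT CGT TAA CTT CCC TTA — ATG at 3, stop TAG at 9 → 9 nt.
Longest: frame 3, positions 3–11, 9 nt = 3 codons = 2 aa. → 2 amino acids.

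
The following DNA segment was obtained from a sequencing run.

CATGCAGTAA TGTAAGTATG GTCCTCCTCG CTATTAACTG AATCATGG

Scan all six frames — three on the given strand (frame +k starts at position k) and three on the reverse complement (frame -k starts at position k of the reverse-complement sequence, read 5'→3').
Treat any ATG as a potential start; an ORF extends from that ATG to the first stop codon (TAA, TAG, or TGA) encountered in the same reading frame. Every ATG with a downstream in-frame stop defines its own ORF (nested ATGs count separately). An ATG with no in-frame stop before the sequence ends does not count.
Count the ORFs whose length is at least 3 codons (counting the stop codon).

Reverse complement (5'→3'): CCATGATTCAGTTAATAGCGAGGAGGACCATACTTACATTACTGCATG
Frame +1: CAT GCA GTA ATG TAA GTA TGG TCC TCC TCG CTA TTA ACT GAA TCA TGG — ATG at 10, stop TAA at 13 → 6 nt.
Frame +2: ATG CAG TAA TGT AAG TAT GGT CCT CCT CGC TAT TAA CTG AAT CAT — ATG at 2, stop TAA at 8 → 9 nt.
Frame +3: TGC AGT AAT GTA AGT ATG GTC CTC CTC GCT ATT AAC TGA ATC ATG — ATG at 18, stop TGA at 39 → 24 nt.
Frame -1: CCA TGA TTC AGT TAA TAG CGA GGA GGA CCA TAC TTA CAT TAC TGC ATG — no ATG→stop ORF.
Frame -2: CAT GAT TCA GTT AAT AGC GAG GAG GAC CAT ACT TAC ATT ACT GCA — no ATG→stop ORF.
Frame -3: ATG ATT CAG TTA ATA GCG AGG AGG ACC ATA CTT ACA TTA CTG CAT — no ATG→stop ORF.
ORFs ≥ 3 codons: frame +2 2–10 (3 codons), frame +3 18–41 (8 codons). Count = 2.

2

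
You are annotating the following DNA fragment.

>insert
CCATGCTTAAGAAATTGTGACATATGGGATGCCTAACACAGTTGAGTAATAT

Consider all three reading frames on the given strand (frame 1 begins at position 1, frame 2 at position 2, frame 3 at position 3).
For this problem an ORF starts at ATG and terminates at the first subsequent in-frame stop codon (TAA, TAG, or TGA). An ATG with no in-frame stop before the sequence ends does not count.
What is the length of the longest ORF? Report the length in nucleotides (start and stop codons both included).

21

Frame 1: CCA TGC TTA AGA AAT TGT GAC ATA TGG GAT GCC TAA CAC AGT TGA GTA ATA — no ATG→stop ORF.
Frame 2: CAT GCT TAA GAA ATT GTG ACA TAT GGG ATG CCT AAC ACA GTT GAG TAA TAT — ATG at 29, stop TAA at 47 → 21 nt.
Frame 3: ATG CTT AAG AAA TTG TGA CAT ATG GGA TGC CTA ACA CAG TTG AGT AAT — ATG at 3, stop TGA at 18 → 18 nt.
Longest: frame 2, positions 29–49, 21 nt = 7 codons = 6 aa. → 21 nucleotides.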